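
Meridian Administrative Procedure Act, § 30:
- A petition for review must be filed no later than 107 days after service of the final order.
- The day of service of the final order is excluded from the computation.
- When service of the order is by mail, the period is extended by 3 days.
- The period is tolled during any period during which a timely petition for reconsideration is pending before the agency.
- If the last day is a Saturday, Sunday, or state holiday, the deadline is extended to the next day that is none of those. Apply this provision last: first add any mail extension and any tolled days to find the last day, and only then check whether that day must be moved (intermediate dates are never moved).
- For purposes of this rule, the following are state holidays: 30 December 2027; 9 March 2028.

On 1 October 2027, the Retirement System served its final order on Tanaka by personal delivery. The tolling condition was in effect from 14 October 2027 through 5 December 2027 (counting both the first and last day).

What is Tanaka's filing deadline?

March 10, 2028

107 days after 1 October 2027 is January 16, 2028.
Service was not by mail, so no mail extension applies.
From October 14, 2027 through December 5, 2027 inclusive is 53 days; tolling adds 53 days: January 16, 2028 + 53 days = March 9, 2028.
March 9, 2028 is a listed holiday. The next qualifying day is March 10, 2028.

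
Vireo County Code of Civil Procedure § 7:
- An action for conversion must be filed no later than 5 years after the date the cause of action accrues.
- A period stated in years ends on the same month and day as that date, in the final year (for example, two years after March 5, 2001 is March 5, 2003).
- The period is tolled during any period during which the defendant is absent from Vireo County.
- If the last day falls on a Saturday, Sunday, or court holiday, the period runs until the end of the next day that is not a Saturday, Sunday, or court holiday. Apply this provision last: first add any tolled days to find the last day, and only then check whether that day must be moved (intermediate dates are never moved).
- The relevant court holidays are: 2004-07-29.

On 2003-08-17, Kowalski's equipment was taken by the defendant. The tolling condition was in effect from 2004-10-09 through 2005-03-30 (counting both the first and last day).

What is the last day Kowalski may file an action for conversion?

5 years after 2003-08-17 is August 17, 2008.
From October 9, 2004 through March 30, 2005 inclusive is 173 days; tolling adds 173 days: August 17, 2008 + 173 days = February 6, 2009.
February 6, 2009 is a Friday and not a court holiday, so no extension applies.

February 6, 2009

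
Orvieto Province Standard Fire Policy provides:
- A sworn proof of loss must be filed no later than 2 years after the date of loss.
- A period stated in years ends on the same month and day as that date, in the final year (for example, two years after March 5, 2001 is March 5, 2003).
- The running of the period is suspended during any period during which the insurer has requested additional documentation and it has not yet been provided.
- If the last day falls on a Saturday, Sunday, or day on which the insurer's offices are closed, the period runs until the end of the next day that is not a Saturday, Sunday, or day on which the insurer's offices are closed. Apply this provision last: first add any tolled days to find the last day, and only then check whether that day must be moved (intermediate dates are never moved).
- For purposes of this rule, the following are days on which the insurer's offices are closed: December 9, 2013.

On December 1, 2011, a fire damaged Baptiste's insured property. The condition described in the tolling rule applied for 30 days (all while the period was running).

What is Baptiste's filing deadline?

December 31, 2013

2 years after December 1, 2011 is December 1, 2013.
Tolling adds 30 days: December 1, 2013 + 30 days = December 31, 2013.
December 31, 2013 is a Tuesday and not a day on which the insurer's offices are closed, so no extension applies.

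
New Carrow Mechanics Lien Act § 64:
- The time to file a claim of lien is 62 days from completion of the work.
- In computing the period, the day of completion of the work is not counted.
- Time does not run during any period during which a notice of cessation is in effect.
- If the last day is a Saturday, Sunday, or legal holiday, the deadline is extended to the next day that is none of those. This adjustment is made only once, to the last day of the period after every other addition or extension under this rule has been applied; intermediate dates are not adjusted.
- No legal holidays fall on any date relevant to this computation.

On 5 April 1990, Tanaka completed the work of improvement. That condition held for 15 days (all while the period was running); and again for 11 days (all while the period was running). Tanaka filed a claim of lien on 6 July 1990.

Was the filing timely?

62 days after 5 April 1990 is June 6, 1990.
Tolling adds 15 days: June 6, 1990 + 15 days = June 21, 1990.
Tolling adds 11 days: June 21, 1990 + 11 days = July 2, 1990.
July 2, 1990 is a Monday and not a legal holiday, so no extension applies.
The deadline is July 2, 1990; the filing on July 6, 1990 is after that date.

No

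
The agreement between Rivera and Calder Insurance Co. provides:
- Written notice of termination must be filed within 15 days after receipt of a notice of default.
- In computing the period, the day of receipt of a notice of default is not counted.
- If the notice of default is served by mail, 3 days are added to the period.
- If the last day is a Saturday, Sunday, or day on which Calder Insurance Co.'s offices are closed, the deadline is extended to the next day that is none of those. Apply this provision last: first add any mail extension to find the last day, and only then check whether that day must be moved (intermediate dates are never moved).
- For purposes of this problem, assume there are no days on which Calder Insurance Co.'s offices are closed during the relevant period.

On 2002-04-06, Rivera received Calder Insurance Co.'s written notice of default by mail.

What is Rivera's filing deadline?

April 24, 2002

15 days after 2002-04-06 is April 21, 2002.
Service was by mail, adding 3 days: April 21, 2002 + 3 days = April 24, 2002.
April 24, 2002 is a Wednesday and not a day on which Calder Insurance Co.'s offices are closed, so no extension applies.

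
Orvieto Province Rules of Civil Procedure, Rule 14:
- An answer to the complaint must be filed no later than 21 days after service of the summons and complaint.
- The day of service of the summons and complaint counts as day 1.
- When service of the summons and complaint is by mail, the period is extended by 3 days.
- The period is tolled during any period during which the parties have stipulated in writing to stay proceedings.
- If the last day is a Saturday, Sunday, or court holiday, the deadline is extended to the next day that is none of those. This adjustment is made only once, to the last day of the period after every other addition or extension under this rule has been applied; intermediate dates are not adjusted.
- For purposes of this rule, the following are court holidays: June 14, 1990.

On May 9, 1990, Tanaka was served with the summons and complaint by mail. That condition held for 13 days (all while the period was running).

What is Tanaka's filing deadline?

Counting May 9, 1990 as day 1, day 21 is May 29, 1990.
Service was by mail, adding 3 days: May 29, 1990 + 3 days = June 1, 1990.
Tolling adds 13 days: June 1, 1990 + 13 days = June 14, 1990.
June 14, 1990 is a listed holiday. The next qualifying day is June 15, 1990.

June 15, 1990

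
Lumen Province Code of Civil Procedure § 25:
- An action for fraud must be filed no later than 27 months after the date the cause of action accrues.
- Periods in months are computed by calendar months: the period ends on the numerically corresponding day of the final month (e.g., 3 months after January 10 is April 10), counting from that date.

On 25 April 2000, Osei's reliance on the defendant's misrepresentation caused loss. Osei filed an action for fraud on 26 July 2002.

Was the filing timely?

27 months after 25 April 2000 is July 25, 2002.
The deadline is July 25, 2002; the filing on July 26, 2002 is after that date.

No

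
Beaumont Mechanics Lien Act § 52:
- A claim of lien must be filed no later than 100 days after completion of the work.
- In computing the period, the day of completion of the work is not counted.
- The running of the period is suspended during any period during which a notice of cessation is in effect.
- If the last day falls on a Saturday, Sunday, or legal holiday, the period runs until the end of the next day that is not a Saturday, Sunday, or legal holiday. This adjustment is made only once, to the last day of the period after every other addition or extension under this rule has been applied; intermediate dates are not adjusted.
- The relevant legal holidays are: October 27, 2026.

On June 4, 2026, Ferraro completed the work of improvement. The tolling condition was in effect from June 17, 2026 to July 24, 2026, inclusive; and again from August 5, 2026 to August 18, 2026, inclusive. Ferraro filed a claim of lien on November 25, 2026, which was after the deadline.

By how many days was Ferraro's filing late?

22 days

100 days after June 4, 2026 is September 12, 2026.
From June 17, 2026 through July 24, 2026 inclusive is 38 days; tolling adds 38 days: September 12, 2026 + 38 days = October 20, 2026.
From August 5, 2026 through August 18, 2026 inclusive is 14 days; tolling adds 14 days: October 20, 2026 + 14 days = November 3, 2026.
November 3, 2026 is a Tuesday and not a legal holiday, so no extension applies.
The deadline is November 3, 2026; from November 3, 2026 to November 25, 2026 is 22 days.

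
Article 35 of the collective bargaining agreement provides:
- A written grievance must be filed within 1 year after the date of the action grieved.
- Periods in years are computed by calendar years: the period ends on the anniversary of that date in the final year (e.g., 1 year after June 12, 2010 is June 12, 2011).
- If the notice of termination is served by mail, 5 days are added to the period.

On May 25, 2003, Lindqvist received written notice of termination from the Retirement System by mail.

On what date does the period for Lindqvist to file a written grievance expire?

May 30, 2004

1 year after May 25, 2003 is May 25, 2004.
Service was by mail, adding 5 days: May 25, 2004 + 5 days = May 30, 2004.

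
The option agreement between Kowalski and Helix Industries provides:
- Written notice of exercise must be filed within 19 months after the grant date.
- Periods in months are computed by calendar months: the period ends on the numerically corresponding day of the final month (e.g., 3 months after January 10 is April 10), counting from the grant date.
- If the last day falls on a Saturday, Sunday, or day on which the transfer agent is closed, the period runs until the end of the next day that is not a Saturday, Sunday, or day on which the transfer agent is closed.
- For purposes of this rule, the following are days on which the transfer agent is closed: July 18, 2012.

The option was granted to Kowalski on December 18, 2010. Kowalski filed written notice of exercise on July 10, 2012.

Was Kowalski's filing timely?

19 months after December 18, 2010 is July 18, 2012.
July 18, 2012 is a listed holiday. The next qualifying day is July 19, 2012.
The deadline is July 19, 2012; the filing on July 10, 2012 is on or before that date.

Yes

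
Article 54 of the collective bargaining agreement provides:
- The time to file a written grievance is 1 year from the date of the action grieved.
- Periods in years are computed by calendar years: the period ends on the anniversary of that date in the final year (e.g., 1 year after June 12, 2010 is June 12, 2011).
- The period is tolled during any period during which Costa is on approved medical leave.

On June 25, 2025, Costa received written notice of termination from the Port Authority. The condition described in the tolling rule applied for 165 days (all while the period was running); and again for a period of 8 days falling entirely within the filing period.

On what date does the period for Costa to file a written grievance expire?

1 year after June 25, 2025 is June 25, 2026.
Tolling adds 165 days: June 25, 2026 + 165 days = December 7, 2026.
Tolling adds 8 days: December 7, 2026 + 8 days = December 15, 2026.

December 15, 2026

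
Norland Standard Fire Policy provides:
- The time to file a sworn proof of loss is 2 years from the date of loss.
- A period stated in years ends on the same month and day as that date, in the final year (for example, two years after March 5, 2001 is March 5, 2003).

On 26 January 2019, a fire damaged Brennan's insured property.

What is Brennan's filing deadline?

January 26, 2021

2 years after 26 January 2019 is January 26, 2021.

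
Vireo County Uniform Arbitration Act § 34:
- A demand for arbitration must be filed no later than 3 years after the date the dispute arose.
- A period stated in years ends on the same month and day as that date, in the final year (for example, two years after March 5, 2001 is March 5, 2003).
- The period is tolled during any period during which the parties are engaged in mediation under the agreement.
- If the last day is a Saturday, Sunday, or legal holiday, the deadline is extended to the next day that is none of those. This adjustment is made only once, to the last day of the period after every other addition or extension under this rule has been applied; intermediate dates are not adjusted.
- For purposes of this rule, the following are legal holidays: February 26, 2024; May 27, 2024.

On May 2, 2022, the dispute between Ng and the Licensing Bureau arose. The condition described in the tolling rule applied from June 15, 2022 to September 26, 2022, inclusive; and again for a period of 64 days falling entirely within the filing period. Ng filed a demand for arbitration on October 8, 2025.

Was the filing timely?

Yes

3 years after May 2, 2022 is May 2, 2025.
From June 15, 2022 through September 26, 2022 inclusive is 104 days; tolling adds 104 days: May 2, 2025 + 104 days = August 14, 2025.
Tolling adds 64 days: August 14, 2025 + 64 days = October 17, 2025.
October 17, 2025 is a Friday and not a legal holiday, so no extension applies.
The deadline is October 17, 2025; the filing on October 8, 2025 is on or before that date.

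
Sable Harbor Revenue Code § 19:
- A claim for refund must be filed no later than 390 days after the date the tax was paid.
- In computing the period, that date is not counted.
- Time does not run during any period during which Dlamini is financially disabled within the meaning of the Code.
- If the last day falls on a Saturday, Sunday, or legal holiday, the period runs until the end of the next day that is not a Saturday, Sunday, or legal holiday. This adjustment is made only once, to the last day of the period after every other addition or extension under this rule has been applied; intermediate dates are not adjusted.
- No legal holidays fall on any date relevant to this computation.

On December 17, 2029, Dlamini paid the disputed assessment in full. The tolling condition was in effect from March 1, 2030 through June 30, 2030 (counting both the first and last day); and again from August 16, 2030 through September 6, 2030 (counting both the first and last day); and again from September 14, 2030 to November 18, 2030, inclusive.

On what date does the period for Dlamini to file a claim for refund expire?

August 11, 2031

390 days after December 17, 2029 is January 11, 2031.
From March 1, 2030 through June 30, 2030 inclusive is 122 days; tolling adds 122 days: January 11, 2031 + 122 days = May 13, 2031.
From August 16, 2030 through September 6, 2030 inclusive is 22 days; tolling adds 22 days: May 13, 2031 + 22 days = June 4, 2031.
From September 14, 2030 through November 18, 2030 inclusive is 66 days; tolling adds 66 days: June 4, 2031 + 66 days = August 9, 2031.
August 9, 2031 is Saturday; August 10, 2031 is Sunday. The next qualifying day is August 11, 2031.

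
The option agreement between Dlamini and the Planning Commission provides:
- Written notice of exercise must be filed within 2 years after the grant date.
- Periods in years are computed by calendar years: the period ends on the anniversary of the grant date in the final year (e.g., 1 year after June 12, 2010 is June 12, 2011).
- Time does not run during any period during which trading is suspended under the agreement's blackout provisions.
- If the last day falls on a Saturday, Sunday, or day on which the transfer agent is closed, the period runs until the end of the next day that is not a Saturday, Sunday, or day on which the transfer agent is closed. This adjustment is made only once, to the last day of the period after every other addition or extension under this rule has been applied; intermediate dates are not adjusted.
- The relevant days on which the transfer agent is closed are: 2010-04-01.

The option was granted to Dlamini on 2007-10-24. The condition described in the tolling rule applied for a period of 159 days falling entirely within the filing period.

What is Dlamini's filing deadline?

April 2, 2010

2 years after 2007-10-24 is October 24, 2009.
Tolling adds 159 days: October 24, 2009 + 159 days = April 1, 2010.
April 1, 2010 is a listed holiday. The next qualifying day is April 2, 2010.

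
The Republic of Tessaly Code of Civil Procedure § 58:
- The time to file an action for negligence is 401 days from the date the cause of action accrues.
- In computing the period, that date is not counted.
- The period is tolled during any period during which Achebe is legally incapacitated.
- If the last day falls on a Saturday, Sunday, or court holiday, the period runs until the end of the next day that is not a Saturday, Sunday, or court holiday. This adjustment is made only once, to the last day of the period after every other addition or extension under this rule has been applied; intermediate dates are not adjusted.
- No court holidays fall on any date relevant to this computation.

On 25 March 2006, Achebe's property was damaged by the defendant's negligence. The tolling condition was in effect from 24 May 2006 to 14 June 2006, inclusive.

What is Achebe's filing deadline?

401 days after 25 March 2006 is April 30, 2007.
From May 24, 2006 through June 14, 2006 inclusive is 22 days; tolling adds 22 days: April 30, 2007 + 22 days = May 22, 2007.
May 22, 2007 is a Tuesday and not a court holiday, so no extension applies.

May 22, 2007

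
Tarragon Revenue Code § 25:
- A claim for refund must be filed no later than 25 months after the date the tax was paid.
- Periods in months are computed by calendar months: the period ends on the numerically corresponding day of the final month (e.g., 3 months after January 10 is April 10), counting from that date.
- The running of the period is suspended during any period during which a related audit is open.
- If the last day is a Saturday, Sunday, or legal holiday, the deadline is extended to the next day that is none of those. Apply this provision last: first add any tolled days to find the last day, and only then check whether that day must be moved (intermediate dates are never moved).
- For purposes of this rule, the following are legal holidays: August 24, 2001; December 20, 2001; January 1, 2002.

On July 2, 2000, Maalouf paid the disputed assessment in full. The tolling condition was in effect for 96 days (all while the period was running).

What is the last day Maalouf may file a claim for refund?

25 months after July 2, 2000 is August 2, 2002.
Tolling adds 96 days: August 2, 2002 + 96 days = November 6, 2002.
November 6, 2002 is a Wednesday and not a legal holiday, so no extension applies.

November 6, 2002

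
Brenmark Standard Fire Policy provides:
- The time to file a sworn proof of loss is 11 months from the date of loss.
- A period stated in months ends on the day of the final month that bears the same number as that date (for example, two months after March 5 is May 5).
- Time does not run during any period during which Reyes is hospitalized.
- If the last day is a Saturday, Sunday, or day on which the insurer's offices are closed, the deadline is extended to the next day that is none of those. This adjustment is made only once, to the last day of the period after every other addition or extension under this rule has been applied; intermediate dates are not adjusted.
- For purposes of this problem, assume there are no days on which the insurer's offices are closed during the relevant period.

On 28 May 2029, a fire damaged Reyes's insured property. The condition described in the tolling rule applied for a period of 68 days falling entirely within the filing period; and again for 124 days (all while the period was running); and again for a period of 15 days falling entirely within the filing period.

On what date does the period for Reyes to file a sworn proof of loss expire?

11 months after 28 May 2029 is April 28, 2030.
Tolling adds 68 days: April 28, 2030 + 68 days = July 5, 2030.
Tolling adds 124 days: July 5, 2030 + 124 days = November 6, 2030.
Tolling adds 15 days: November 6, 2030 + 15 days = November 21, 2030.
November 21, 2030 is a Thursday and not a day on which the insurer's offices are closed, so no extension applies.

November 21, 2030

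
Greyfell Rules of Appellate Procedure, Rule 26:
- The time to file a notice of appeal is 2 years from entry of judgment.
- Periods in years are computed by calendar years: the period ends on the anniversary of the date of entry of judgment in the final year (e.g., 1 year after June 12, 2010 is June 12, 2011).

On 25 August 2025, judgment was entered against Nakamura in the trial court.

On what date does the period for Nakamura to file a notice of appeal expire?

August 25, 2027

2 years after 25 August 2025 is August 25, 2027.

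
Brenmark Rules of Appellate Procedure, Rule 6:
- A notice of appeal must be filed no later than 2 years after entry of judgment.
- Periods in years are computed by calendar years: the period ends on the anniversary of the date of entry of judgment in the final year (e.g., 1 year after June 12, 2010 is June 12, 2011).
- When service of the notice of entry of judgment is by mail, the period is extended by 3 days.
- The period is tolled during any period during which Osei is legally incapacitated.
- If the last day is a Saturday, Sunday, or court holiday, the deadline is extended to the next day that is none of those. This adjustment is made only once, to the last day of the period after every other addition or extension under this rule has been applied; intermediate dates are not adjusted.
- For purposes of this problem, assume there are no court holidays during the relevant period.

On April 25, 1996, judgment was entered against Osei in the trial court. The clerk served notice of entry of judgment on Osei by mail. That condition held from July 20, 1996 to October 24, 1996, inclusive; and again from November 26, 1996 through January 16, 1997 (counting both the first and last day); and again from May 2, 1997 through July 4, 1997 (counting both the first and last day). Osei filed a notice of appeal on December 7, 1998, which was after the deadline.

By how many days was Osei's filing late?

2 years after April 25, 1996 is April 25, 1998.
Service was by mail, adding 3 days: April 25, 1998 + 3 days = April 28, 1998.
From July 20, 1996 through October 24, 1996 inclusive is 97 days; tolling adds 97 days: April 28, 1998 + 97 days = August 3, 1998.
From November 26, 1996 through January 16, 1997 inclusive is 52 days; tolling adds 52 days: August 3, 1998 + 52 days = September 24, 1998.
From May 2, 1997 through July 4, 1997 inclusive is 64 days; tolling adds 64 days: September 24, 1998 + 64 days = November 27, 1998.
November 27, 1998 is a Friday and not a court holiday, so no extension applies.
The deadline is November 27, 1998; from November 27, 1998 to December 7, 1998 is 10 days.

10 days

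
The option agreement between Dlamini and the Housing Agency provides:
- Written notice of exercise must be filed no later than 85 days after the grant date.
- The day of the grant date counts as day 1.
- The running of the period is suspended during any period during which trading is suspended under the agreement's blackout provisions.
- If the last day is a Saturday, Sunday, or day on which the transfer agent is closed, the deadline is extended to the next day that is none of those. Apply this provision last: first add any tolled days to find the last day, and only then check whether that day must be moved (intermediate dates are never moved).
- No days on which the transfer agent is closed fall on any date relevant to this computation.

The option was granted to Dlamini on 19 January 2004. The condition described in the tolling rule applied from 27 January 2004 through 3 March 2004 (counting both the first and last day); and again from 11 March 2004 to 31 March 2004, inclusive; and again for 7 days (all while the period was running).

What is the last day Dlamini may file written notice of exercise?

Counting 19 January 2004 as day 1, day 85 is April 12, 2004.
From January 27, 2004 through March 3, 2004 inclusive is 37 days; tolling adds 37 days: April 12, 2004 + 37 days = May 19, 2004.
From March 11, 2004 through March 31, 2004 inclusive is 21 days; tolling adds 21 days: May 19, 2004 + 21 days = June 9, 2004.
Tolling adds 7 days: June 9, 2004 + 7 days = June 16, 2004.
June 16, 2004 is a Wednesday and not a day on which the transfer agent is closed, so no extension applies.

June 16, 2004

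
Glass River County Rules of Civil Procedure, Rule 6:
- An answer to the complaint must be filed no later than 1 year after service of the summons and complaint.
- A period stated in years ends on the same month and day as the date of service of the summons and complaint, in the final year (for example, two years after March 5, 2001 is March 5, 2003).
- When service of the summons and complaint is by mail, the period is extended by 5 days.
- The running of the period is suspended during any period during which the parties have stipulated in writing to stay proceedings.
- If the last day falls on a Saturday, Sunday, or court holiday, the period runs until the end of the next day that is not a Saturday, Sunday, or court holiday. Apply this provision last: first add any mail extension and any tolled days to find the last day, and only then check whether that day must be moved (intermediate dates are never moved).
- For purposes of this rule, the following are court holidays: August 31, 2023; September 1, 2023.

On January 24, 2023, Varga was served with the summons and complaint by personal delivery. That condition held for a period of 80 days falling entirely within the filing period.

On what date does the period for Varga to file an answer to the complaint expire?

April 15, 2024

1 year after January 24, 2023 is January 24, 2024.
Service was not by mail, so no mail extension applies.
Tolling adds 80 days: January 24, 2024 + 80 days = April 13, 2024.
April 13, 2024 is Saturday; April 14, 2024 is Sunday. The next qualifying day is April 15, 2024.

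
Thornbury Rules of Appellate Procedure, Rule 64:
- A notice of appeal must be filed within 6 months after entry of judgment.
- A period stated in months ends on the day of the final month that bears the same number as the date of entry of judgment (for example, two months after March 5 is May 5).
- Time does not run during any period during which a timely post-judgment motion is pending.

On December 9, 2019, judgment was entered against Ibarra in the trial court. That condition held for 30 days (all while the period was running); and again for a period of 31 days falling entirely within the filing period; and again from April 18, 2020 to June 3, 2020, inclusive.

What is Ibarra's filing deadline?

September 25, 2020

6 months after December 9, 2019 is June 9, 2020.
Tolling adds 30 days: June 9, 2020 + 30 days = July 9, 2020.
Tolling adds 31 days: July 9, 2020 + 31 days = August 9, 2020.
From April 18, 2020 through June 3, 2020 inclusive is 47 days; tolling adds 47 days: August 9, 2020 + 47 days = September 25, 2020.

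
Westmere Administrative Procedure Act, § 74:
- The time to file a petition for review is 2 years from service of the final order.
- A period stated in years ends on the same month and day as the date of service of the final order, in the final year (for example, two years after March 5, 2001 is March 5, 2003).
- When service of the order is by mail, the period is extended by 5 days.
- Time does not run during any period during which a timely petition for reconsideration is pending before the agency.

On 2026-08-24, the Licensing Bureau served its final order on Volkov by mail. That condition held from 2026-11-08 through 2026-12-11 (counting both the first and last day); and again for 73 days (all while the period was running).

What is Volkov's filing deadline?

2 years after 2026-08-24 is August 24, 2028.
Service was by mail, adding 5 days: August 24, 2028 + 5 days = August 29, 2028.
From November 8, 2026 through December 11, 2026 inclusive is 34 days; tolling adds 34 days: August 29, 2028 + 34 days = October 2, 2028.
Tolling adds 73 days: October 2, 2028 + 73 days = December 14, 2028.

December 14, 2028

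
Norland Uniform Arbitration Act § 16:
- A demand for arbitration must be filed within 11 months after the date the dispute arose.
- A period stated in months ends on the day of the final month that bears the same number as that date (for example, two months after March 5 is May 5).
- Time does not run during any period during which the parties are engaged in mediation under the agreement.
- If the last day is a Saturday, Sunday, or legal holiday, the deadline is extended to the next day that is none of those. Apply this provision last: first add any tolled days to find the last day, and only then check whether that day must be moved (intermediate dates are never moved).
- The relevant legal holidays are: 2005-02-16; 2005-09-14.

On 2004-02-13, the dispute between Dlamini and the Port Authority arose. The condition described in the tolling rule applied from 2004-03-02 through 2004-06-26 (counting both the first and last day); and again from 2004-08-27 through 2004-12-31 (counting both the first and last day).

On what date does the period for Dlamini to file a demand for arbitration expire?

11 months after 2004-02-13 is January 13, 2005.
From March 2, 2004 through June 26, 2004 inclusive is 117 days; tolling adds 117 days: January 13, 2005 + 117 days = May 10, 2005.
From August 27, 2004 through December 31, 2004 inclusive is 127 days; tolling adds 127 days: May 10, 2005 + 127 days = September 14, 2005.
September 14, 2005 is a listed holiday. The next qualifying day is September 15, 2005.

September 15, 2005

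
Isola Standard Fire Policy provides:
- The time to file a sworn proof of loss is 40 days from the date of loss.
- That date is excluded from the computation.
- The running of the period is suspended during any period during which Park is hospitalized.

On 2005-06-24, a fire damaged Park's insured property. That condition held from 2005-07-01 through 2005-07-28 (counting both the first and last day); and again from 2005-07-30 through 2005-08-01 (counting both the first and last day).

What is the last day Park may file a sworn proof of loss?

September 3, 2005

40 days after 2005-06-24 is August 3, 2005.
From July 1, 2005 through July 28, 2005 inclusive is 28 days; tolling adds 28 days: August 3, 2005 + 28 days = August 31, 2005.
From July 30, 2005 through August 1, 2005 inclusive is 3 days; tolling adds 3 days: August 31, 2005 + 3 days = September 3, 2005.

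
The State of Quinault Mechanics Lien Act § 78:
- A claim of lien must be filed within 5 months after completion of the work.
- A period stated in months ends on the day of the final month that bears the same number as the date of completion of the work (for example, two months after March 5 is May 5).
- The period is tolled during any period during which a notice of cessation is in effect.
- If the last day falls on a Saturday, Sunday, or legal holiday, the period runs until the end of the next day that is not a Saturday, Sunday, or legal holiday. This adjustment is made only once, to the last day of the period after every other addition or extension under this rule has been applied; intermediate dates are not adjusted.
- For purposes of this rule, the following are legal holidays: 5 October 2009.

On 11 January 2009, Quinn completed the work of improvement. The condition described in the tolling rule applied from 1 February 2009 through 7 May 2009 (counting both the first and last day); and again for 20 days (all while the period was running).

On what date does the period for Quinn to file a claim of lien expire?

October 6, 2009

5 months after 11 January 2009 is June 11, 2009.
From February 1, 2009 through May 7, 2009 inclusive is 96 days; tolling adds 96 days: June 11, 2009 + 96 days = September 15, 2009.
Tolling adds 20 days: September 15, 2009 + 20 days = October 5, 2009.
October 5, 2009 is a listed holiday. The next qualifying day is October 6, 2009.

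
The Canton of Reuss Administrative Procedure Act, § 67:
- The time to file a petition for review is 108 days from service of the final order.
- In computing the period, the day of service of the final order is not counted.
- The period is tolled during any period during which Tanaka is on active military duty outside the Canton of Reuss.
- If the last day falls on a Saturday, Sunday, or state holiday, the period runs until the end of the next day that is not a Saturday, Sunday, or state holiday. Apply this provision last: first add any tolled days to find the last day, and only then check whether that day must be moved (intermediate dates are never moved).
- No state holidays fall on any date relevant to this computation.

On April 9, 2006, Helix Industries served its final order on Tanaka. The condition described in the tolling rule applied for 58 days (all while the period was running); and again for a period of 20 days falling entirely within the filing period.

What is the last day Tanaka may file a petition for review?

108 days after April 9, 2006 is July 26, 2006.
Tolling adds 58 days: July 26, 2006 + 58 days = September 22, 2006.
Tolling adds 20 days: September 22, 2006 + 20 days = October 12, 2006.
October 12, 2006 is a Thursday and not a state holiday, so no extension applies.

October 12, 2006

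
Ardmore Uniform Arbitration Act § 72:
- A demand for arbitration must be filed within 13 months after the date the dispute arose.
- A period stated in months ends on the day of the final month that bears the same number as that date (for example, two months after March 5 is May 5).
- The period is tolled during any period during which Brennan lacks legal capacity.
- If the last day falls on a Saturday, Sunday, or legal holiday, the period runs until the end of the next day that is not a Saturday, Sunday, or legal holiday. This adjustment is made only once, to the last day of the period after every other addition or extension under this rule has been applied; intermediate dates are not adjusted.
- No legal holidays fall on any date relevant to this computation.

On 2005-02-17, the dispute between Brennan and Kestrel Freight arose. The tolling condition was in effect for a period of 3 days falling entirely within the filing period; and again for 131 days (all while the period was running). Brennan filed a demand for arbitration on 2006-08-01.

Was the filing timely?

13 months after 2005-02-17 is March 17, 2006.
Tolling adds 3 days: March 17, 2006 + 3 days = March 20, 2006.
Tolling adds 131 days: March 20, 2006 + 131 days = July 29, 2006.
July 29, 2006 is Saturday; July 30, 2006 is Sunday. The next qualifying day is July 31, 2006.
The deadline is July 31, 2006; the filing on August 1, 2006 is after that date.

No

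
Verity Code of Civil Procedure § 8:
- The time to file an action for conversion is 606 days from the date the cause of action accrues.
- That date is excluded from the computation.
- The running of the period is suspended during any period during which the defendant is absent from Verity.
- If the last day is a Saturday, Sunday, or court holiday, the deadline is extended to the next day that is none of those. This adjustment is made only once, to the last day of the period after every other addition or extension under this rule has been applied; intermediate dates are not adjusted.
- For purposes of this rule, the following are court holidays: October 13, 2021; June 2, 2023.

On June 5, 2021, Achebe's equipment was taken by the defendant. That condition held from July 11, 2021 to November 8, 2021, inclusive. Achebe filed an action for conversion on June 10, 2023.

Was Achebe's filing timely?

606 days after June 5, 2021 is February 1, 2023.
From July 11, 2021 through November 8, 2021 inclusive is 121 days; tolling adds 121 days: February 1, 2023 + 121 days = June 2, 2023.
June 2, 2023 is a listed holiday; June 3, 2023 is Saturday; June 4, 2023 is Sunday. The next qualifying day is June 5, 2023.
The deadline is June 5, 2023; the filing on June 10, 2023 is after that date.

No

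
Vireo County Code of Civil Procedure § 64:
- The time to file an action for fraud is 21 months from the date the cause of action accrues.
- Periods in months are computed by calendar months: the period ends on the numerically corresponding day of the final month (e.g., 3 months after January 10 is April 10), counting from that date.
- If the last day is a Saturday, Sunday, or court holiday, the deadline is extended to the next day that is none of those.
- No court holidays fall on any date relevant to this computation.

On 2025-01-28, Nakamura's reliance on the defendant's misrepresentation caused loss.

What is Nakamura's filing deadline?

October 28, 2026

21 months after 2025-01-28 is October 28, 2026.
October 28, 2026 is a Wednesday and not a court holiday, so no extension applies.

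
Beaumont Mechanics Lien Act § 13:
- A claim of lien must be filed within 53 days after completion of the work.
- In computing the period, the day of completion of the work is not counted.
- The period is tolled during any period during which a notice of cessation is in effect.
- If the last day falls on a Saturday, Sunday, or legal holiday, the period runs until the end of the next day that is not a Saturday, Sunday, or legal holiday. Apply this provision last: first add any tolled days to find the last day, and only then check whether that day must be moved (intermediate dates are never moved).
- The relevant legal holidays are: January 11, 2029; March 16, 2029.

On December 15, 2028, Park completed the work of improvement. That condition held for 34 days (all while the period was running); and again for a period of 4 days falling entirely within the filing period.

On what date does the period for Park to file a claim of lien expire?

53 days after December 15, 2028 is February 6, 2029.
Tolling adds 34 days: February 6, 2029 + 34 days = March 12, 2029.
Tolling adds 4 days: March 12, 2029 + 4 days = March 16, 2029.
March 16, 2029 is a listed holiday; March 17, 2029 is Saturday; March 18, 2029 is Sunday. The next qualifying day is March 19, 2029.

March 19, 2029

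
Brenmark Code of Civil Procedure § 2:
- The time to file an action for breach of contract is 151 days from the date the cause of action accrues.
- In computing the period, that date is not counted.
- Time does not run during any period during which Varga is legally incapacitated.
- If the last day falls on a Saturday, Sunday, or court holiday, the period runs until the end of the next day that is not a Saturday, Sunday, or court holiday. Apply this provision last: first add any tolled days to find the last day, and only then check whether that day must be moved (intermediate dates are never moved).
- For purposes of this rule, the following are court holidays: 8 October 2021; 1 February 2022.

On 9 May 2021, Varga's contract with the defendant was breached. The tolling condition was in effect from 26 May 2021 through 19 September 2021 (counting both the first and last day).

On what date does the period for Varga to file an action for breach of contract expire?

151 days after 9 May 2021 is October 7, 2021.
From May 26, 2021 through September 19, 2021 inclusive is 117 days; tolling adds 117 days: October 7, 2021 + 117 days = February 1, 2022.
February 1, 2022 is a listed holiday. The next qualifying day is February 2, 2022.

February 2, 2022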